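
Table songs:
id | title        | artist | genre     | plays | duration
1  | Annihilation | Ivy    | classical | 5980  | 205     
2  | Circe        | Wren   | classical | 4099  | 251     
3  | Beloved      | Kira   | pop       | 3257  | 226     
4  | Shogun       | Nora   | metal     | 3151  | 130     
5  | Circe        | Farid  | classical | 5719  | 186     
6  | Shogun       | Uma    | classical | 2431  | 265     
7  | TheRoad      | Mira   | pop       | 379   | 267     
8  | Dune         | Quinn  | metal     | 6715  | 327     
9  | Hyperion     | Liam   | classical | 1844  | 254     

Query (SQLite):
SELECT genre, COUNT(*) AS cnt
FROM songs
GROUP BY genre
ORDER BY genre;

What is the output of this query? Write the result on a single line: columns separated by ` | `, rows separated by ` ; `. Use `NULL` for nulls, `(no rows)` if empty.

classical | 5 ; metal | 2 ; pop | 2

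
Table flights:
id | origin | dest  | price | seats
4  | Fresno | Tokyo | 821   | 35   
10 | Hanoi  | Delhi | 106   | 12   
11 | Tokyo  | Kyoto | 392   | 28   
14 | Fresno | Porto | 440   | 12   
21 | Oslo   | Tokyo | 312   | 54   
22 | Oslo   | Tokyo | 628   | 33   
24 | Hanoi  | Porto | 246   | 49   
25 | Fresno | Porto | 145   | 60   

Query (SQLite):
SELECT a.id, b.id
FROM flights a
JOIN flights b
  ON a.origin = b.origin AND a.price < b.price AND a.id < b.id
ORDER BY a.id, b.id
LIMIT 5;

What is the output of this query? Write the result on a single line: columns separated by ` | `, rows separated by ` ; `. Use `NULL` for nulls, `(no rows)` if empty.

Pairs (a,b) with same origin, a.price < b.price, a.id < b.id.
origin groups: Fresno:{4,14,25} Hanoi:{10,24} Oslo:{21,22} Tokyo:{11}
Ordered by (a.id, b.id); first 5.

10 | 24 ; 21 | 22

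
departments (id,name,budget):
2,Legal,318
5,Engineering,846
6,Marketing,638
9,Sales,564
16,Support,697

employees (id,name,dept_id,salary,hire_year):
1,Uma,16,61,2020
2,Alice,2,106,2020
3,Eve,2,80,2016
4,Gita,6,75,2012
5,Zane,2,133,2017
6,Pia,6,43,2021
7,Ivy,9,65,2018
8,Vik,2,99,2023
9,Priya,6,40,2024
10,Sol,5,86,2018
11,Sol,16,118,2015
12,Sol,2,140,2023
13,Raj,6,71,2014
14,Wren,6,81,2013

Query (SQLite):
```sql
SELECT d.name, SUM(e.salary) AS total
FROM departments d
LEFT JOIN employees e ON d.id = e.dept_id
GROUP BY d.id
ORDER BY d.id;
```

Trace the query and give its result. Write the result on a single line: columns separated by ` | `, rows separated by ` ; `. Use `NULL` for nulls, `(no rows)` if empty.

Legal | 558 ; Engineering | 86 ; Marketing | 310 ; Sales | 65 ; Support | 179

LEFT JOIN keeps every departments row; unmatched ones get NULL for employees columns.
Group by departments.id and compute SUM(e.salary). SUM over an all-NULL group is NULL.
  2: ids {2, 3, 5, 8, 12} → SUM(e.salary)=558
  5: ids {10} → SUM(e.salary)=86
  6: ids {4, 6, 9, 13, 14} → SUM(e.salary)=310
  9: ids {7} → SUM(e.salary)=65
  16: ids {1, 11} → SUM(e.salary)=179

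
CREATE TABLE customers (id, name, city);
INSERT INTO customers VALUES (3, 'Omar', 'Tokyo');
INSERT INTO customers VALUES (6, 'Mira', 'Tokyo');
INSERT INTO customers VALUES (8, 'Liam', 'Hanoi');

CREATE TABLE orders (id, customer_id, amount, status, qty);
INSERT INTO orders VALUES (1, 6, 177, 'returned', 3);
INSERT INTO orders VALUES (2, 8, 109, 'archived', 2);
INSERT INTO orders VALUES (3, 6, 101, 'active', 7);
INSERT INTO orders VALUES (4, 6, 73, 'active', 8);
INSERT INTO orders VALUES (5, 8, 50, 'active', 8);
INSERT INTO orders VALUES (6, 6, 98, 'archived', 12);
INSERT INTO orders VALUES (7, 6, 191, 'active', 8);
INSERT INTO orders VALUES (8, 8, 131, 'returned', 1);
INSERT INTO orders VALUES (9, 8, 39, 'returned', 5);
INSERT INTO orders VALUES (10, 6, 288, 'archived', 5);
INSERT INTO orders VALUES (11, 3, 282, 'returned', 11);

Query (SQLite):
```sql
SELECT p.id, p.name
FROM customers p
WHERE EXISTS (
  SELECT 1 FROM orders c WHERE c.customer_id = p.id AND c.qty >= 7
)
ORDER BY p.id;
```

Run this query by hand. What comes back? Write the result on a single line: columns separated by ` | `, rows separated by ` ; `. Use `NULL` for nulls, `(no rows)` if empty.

For each customers row, check whether any orders with matching customer_id has qty >= 7.
Keep rows where that is true.

3 | Omar ; 6 | Mira ; 8 | Liam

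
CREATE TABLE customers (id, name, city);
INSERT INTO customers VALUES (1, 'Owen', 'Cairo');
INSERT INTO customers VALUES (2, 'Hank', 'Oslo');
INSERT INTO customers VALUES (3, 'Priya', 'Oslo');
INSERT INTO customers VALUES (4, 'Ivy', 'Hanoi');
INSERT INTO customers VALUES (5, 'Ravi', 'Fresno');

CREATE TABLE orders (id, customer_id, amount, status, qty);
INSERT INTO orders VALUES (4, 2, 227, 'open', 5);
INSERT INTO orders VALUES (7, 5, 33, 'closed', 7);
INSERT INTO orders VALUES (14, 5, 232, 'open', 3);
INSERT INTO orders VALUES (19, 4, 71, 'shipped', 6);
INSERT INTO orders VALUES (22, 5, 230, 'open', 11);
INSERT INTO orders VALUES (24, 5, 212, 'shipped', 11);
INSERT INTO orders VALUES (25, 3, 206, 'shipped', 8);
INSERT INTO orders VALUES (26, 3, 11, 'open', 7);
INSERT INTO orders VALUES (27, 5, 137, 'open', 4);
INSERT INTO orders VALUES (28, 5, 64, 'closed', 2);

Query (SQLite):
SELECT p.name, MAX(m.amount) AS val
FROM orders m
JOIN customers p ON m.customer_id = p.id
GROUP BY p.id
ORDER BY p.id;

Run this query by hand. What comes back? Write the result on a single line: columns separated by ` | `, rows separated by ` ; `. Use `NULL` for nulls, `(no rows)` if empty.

Hank | 227 ; Priya | 206 ; Ivy | 71 ; Ravi | 232

Join each orders row to its customers via customer_id.
Group joined rows by customers.id; compute MAX(m.amount) per group.
  2: ids {4} → MAX(m.amount)=227
  3: ids {25, 26} → MAX(m.amount)=206
  4: ids {19} → MAX(m.amount)=71
  5: ids {7, 14, 22, 24, 27, 28} → MAX(m.amount)=232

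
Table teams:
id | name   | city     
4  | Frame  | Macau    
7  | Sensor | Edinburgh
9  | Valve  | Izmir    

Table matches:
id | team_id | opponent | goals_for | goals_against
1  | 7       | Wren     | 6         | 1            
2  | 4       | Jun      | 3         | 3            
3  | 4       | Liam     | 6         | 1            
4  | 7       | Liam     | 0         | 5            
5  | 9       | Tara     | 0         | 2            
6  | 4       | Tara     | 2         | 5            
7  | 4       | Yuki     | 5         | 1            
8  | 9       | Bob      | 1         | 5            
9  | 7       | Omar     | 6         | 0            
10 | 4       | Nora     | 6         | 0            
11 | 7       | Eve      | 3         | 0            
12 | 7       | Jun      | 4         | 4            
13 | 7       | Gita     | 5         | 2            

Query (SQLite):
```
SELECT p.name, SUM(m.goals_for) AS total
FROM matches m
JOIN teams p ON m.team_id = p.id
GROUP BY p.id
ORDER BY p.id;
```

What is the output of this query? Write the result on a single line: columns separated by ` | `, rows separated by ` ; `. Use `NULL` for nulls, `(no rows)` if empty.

Frame | 22 ; Sensor | 24 ; Valve | 1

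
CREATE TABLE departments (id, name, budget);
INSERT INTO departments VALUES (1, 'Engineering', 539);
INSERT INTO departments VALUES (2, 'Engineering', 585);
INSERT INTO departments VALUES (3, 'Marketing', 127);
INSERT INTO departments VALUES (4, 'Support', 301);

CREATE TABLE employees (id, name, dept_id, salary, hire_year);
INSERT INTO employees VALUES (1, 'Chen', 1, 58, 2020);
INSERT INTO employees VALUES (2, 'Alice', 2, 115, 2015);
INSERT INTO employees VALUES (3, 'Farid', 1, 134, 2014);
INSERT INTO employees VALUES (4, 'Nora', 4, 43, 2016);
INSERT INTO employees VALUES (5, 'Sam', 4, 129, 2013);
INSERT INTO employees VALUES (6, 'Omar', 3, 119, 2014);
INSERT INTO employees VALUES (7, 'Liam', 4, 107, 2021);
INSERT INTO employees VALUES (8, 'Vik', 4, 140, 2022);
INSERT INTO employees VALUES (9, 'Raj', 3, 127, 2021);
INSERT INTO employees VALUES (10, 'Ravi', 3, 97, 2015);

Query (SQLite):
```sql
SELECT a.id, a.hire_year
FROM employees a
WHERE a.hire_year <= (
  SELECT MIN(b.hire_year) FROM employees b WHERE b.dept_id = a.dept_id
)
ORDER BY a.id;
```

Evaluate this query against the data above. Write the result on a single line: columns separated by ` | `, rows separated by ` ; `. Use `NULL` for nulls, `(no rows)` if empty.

For each employees row a, compute MIN(hire_year) over rows sharing a.dept_id.
Keep row a if a.hire_year <= that per-group MIN.
  dept_id=1: MIN(hire_year) = 2014
  dept_id=2: MIN(hire_year) = 2015
  dept_id=3: MIN(hire_year) = 2014
  dept_id=4: MIN(hire_year) = 2013

2 | 2015 ; 3 | 2014 ; 5 | 2013 ; 6 | 2014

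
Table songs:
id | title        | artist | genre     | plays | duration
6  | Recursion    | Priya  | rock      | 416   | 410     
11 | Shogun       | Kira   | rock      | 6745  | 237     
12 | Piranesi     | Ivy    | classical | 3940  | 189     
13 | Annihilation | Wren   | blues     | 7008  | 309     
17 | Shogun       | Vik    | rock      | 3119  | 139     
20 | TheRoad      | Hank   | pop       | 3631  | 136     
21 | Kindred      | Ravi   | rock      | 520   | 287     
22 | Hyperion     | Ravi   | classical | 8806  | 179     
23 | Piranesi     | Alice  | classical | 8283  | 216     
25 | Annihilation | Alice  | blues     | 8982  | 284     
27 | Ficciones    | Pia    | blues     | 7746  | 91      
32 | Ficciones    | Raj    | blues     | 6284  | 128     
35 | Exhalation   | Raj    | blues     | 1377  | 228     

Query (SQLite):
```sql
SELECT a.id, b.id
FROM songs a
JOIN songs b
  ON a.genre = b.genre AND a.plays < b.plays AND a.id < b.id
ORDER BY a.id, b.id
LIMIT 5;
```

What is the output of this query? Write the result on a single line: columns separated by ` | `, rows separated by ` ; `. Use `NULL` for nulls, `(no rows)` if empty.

6 | 11 ; 6 | 17 ; 6 | 21 ; 12 | 22 ; 12 | 23

Pairs (a,b) with same genre, a.plays < b.plays, a.id < b.id.
genre groups: blues:{13,25,27,32,35} classical:{12,22,23} pop:{20} rock:{6,11,17,21}
Ordered by (a.id, b.id); first 5.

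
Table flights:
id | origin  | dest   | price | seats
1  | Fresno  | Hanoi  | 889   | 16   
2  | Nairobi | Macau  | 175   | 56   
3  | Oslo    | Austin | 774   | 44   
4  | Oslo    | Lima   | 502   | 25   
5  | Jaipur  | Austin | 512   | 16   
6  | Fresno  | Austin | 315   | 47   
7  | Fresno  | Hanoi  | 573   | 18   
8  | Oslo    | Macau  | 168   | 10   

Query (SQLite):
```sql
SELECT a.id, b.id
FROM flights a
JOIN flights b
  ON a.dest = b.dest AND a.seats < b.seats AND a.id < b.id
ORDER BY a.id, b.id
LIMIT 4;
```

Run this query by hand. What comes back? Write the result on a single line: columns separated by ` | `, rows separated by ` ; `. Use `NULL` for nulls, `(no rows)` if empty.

Pairs (a,b) with same dest, a.seats < b.seats, a.id < b.id.
dest groups: Austin:{3,5,6} Hanoi:{1,7} Lima:{4} Macau:{2,8}
Ordered by (a.id, b.id); first 4.

1 | 7 ; 3 | 6 ; 5 | 6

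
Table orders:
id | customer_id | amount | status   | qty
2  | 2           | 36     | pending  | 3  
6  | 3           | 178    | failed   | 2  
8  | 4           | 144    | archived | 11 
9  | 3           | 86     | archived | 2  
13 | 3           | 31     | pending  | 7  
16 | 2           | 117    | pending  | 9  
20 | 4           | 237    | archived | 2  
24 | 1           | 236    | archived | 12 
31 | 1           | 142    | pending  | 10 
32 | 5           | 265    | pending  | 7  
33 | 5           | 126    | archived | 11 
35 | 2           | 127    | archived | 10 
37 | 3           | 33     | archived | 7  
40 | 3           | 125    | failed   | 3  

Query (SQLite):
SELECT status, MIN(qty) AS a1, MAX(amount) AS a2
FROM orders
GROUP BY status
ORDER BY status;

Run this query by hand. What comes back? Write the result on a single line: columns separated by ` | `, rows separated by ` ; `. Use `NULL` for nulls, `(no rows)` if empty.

archived | 2 | 237 ; failed | 2 | 178 ; pending | 3 | 265

Group orders by status.
Per group compute: MIN(qty), MAX(amount).
  archived: ids {8, 9, 20, 24, 33, 35, 37} → MIN(qty)=2, MAX(amount)=237
  failed: ids {6, 40} → MIN(qty)=2, MAX(amount)=178
  pending: ids {2, 13, 16, 31, 32} → MIN(qty)=3, MAX(amount)=265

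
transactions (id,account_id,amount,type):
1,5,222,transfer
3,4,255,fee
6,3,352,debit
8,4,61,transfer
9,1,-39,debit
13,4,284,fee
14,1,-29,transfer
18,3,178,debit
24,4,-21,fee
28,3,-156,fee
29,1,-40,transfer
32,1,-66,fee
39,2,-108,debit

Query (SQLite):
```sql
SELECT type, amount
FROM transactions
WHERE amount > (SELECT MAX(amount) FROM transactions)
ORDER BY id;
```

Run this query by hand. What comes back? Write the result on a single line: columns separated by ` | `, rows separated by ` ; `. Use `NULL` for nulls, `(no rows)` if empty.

(no rows)

Scalar subquery: MAX(amount) over all transactions rows = 352.
Keep rows where amount > that value.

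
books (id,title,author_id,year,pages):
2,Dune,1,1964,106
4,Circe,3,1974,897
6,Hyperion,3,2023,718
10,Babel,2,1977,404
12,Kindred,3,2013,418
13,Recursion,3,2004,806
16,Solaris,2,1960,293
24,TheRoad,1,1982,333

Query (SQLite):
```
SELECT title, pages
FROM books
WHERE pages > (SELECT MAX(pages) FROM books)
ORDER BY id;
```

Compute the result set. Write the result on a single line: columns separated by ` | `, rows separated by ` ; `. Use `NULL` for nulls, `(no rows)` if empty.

(no rows)

Scalar subquery: MAX(pages) over all books rows = 897.
Keep rows where pages > that value.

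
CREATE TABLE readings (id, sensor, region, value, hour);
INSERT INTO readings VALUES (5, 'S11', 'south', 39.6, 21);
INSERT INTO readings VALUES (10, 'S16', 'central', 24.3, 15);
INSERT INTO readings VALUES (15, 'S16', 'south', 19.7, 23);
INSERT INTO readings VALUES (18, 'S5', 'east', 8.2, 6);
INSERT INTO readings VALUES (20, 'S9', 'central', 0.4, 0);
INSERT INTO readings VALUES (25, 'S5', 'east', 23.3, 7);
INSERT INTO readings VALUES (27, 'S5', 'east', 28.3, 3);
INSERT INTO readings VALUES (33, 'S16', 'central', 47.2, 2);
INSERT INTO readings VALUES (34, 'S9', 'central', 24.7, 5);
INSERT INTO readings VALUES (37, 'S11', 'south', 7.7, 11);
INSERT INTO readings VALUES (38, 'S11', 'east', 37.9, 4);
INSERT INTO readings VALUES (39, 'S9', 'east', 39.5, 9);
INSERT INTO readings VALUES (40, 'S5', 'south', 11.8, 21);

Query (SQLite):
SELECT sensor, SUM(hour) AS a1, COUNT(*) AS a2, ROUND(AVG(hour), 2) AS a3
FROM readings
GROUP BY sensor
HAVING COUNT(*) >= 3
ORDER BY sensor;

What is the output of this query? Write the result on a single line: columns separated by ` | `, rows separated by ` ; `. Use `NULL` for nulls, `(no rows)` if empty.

Group readings by sensor.
Per group compute: SUM(hour), COUNT(*), ROUND(AVG(hour), 2).
HAVING: drop groups with fewer than 3 rows.
  S11: ids {5, 37, 38} → SUM(hour)=36, COUNT(*)=3, ROUND(AVG(hour), 2)=12
  S16: ids {10, 15, 33} → SUM(hour)=40, COUNT(*)=3, ROUND(AVG(hour), 2)=13.33
  S5: ids {18, 25, 27, 40} → SUM(hour)=37, COUNT(*)=4, ROUND(AVG(hour), 2)=9.25
  S9: ids {20, 34, 39} → SUM(hour)=14, COUNT(*)=3, ROUND(AVG(hour), 2)=4.67

S11 | 36 | 3 | 12 ; S16 | 40 | 3 | 13.33 ; S5 | 37 | 4 | 9.25 ; S9 | 14 | 3 | 4.67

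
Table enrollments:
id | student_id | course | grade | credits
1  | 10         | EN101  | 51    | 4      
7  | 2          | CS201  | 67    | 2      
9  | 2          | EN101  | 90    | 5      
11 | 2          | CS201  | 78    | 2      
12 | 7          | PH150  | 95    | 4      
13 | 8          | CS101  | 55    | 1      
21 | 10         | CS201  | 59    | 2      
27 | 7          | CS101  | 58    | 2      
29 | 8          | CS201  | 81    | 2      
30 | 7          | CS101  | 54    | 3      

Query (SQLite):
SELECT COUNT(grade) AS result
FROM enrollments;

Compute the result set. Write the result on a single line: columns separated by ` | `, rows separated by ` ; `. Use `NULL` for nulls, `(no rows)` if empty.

10

All grade values: [51, 67, 90, 78, 95, 55, 59, 58, 81, 54].
COUNT(grade) counts non-NULL values → 10.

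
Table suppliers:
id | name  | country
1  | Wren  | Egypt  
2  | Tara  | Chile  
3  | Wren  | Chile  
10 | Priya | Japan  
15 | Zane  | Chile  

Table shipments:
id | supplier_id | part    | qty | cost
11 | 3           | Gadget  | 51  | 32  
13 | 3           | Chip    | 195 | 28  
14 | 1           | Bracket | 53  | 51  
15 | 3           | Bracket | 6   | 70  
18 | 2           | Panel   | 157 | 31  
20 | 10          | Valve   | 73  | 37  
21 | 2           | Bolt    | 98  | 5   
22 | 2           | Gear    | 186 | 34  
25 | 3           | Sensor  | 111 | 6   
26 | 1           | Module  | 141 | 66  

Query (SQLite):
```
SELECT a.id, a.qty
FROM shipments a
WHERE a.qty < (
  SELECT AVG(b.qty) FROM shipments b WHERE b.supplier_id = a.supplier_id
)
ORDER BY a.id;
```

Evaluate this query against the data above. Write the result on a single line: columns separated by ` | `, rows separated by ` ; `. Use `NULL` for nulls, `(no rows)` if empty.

11 | 51 ; 14 | 53 ; 15 | 6 ; 21 | 98

For each shipments row a, compute AVG(qty) over rows sharing a.supplier_id.
Keep row a if a.qty < that per-group AVG.
  supplier_id=1: AVG(qty) = 97.0
  supplier_id=2: AVG(qty) = 147.0
  supplier_id=3: AVG(qty) = 90.75
  supplier_id=10: AVG(qty) = 73.0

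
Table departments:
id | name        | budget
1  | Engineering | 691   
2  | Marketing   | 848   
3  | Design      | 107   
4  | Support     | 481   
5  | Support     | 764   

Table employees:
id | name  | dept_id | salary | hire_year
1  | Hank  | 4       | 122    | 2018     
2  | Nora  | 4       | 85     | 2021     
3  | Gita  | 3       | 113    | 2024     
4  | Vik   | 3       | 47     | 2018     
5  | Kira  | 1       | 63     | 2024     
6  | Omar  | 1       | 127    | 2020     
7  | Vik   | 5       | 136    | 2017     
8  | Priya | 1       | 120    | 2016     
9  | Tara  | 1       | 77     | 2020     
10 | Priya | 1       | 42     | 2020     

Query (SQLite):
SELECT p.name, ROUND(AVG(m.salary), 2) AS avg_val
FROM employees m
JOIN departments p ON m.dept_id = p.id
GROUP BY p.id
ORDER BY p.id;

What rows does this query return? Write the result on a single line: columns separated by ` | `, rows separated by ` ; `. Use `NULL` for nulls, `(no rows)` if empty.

Join each employees row to its departments via dept_id.
Group joined rows by departments.id; compute ROUND(AVG(m.salary), 2) per group.
  1: ids {5, 6, 8, 9, 10} → ROUND(AVG(m.salary), 2)=85.8
  3: ids {3, 4} → ROUND(AVG(m.salary), 2)=80
  4: ids {1, 2} → ROUND(AVG(m.salary), 2)=103.5
  5: ids {7} → ROUND(AVG(m.salary), 2)=136

Engineering | 85.8 ; Design | 80 ; Support | 103.5 ; Support | 136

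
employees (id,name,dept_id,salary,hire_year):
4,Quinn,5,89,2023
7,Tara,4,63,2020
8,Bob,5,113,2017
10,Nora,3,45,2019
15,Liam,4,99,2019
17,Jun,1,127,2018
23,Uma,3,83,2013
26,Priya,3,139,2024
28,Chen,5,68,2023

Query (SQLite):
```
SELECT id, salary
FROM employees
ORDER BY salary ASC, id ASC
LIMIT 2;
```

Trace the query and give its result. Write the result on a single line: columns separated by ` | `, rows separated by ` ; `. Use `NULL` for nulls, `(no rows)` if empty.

Sort by salary asc, tiebreak id asc: (45, id=10), (63, id=7), (68, id=28), (83, id=23), (89, id=4) …. Take first 2.

10 | 45 ; 7 | 63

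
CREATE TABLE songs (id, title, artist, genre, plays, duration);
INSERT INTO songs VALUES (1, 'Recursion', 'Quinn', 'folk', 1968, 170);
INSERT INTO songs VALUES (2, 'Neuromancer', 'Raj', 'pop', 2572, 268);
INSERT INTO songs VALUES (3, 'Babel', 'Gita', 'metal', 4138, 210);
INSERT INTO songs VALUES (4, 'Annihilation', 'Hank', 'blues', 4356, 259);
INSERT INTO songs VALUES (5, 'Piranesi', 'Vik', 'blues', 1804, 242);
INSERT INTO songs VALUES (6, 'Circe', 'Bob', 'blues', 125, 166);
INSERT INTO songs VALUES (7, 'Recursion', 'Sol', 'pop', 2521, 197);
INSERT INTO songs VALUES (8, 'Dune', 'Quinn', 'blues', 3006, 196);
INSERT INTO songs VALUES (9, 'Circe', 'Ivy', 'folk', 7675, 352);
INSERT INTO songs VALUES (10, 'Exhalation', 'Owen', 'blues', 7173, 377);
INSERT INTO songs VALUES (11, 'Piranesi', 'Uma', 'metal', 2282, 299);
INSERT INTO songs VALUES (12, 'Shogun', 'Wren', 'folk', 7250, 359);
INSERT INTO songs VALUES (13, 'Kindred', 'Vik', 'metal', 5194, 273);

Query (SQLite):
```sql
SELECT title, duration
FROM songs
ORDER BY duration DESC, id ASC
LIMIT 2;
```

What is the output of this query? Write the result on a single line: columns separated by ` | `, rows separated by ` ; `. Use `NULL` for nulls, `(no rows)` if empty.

Exhalation | 377 ; Shogun | 359

Sort by duration desc, tiebreak id asc: (377, id=10), (359, id=12), (352, id=9), (299, id=11), (273, id=13) …. Take first 2.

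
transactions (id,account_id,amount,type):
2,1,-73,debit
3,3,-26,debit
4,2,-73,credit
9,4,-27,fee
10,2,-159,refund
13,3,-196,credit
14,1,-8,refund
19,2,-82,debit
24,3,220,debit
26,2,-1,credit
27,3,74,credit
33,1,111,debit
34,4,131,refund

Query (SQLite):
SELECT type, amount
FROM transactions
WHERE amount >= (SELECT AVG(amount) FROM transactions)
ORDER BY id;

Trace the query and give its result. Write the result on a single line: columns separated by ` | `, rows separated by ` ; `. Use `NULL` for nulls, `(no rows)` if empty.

Scalar subquery: AVG(amount) over all transactions rows = -8.384615 (≈; comparison uses full precision).
Keep rows where amount >= that value.

refund | -8 ; debit | 220 ; credit | -1 ; credit | 74 ; debit | 111 ; refund | 131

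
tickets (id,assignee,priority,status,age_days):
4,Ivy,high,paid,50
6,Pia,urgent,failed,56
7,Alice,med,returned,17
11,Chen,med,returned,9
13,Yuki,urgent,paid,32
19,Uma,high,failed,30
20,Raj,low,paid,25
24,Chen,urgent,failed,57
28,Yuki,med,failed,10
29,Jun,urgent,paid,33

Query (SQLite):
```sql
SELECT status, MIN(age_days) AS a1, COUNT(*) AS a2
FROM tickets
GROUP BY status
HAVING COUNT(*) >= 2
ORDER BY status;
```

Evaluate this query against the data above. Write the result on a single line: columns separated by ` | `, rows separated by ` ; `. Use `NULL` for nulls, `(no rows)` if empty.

failed | 10 | 4 ; paid | 25 | 4 ; returned | 9 | 2

Group tickets by status.
Per group compute: MIN(age_days), COUNT(*).
HAVING: drop groups with fewer than 2 rows.
  failed: ids {6, 19, 24, 28} → MIN(age_days)=10, COUNT(*)=4
  paid: ids {4, 13, 20, 29} → MIN(age_days)=25, COUNT(*)=4
  returned: ids {7, 11} → MIN(age_days)=9, COUNT(*)=2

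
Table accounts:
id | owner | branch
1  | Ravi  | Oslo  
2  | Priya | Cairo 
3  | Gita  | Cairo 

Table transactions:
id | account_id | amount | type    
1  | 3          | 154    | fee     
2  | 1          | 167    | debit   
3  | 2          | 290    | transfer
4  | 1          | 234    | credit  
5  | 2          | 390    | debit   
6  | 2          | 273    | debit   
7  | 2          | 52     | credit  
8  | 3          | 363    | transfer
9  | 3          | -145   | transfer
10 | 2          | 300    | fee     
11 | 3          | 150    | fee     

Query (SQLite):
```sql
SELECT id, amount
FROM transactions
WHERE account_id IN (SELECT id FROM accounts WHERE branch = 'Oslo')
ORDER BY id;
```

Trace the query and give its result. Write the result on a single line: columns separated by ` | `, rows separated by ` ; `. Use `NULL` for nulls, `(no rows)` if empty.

Inner query: accounts.id where branch = 'Oslo'.
Outer: keep transactions rows whose account_id is in that set.
Inner query → {1}

2 | 167 ; 4 | 234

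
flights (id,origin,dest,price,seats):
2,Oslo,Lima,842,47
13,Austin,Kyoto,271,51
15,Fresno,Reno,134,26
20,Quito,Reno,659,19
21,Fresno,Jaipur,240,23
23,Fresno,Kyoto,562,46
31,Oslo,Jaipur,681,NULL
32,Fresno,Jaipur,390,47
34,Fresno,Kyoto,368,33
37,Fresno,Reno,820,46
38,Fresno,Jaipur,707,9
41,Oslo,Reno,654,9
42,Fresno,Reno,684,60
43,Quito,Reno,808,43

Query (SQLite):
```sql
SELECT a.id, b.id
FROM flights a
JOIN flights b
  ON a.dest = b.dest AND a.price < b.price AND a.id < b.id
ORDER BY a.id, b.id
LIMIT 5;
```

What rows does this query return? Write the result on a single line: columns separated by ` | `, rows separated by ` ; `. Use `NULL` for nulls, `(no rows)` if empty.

13 | 23 ; 13 | 34 ; 15 | 20 ; 15 | 37 ; 15 | 41

Pairs (a,b) with same dest, a.price < b.price, a.id < b.id.
dest groups: Jaipur:{21,31,32,38} Kyoto:{13,23,34} Lima:{2} Reno:{15,20,37,41,42,43}
Ordered by (a.id, b.id); first 5.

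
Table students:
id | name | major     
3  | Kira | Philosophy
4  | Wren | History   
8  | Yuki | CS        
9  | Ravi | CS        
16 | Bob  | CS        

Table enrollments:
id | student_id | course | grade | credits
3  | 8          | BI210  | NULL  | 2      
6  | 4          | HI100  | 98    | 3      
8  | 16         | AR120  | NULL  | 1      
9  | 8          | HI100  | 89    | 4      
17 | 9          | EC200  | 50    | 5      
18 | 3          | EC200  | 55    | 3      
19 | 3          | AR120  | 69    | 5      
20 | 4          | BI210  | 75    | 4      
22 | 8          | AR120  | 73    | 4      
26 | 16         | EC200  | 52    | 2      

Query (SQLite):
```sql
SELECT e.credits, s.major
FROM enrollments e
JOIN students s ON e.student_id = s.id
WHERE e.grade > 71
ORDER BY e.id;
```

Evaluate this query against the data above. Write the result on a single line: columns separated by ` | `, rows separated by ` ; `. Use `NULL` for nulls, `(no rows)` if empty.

Each enrollments row matches the students row where student_id = students.id.
Then keep rows with e.grade > 71.

3 | History ; 4 | CS ; 4 | History ; 4 | CS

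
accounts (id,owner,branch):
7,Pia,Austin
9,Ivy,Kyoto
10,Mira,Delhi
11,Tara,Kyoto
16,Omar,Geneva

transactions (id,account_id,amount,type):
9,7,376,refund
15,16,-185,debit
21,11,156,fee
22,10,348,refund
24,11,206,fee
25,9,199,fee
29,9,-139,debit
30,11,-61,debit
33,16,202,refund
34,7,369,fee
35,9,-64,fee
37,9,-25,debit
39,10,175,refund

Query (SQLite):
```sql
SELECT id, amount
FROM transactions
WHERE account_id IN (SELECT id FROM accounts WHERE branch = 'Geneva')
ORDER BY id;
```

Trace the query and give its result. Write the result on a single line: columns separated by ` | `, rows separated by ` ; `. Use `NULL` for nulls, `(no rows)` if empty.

15 | -185 ; 33 | 202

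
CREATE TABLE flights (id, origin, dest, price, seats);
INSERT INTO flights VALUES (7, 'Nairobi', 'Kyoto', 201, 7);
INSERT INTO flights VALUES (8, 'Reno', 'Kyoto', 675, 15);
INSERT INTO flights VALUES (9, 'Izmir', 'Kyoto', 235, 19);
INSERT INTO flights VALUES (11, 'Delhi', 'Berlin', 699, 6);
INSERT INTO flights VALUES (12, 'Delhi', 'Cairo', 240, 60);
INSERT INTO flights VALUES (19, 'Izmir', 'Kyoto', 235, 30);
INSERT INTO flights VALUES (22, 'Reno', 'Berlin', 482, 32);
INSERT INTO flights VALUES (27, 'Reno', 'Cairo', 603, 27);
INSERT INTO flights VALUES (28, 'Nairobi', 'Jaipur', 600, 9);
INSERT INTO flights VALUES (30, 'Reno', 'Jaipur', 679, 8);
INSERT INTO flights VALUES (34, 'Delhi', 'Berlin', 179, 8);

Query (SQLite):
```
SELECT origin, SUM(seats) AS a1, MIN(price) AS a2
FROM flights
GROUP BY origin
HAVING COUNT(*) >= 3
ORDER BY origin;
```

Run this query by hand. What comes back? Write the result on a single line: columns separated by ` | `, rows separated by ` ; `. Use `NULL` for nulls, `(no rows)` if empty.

Delhi | 74 | 179 ; Reno | 82 | 482

Group flights by origin.
Per group compute: SUM(seats), MIN(price).
HAVING: drop groups with fewer than 3 rows.
  Delhi: ids {11, 12, 34} → SUM(seats)=74, MIN(price)=179
  Izmir: ids {9, 19} → SUM(seats)=49, MIN(price)=235
  Nairobi: ids {7, 28} → SUM(seats)=16, MIN(price)=201
  Reno: ids {8, 22, 27, 30} → SUM(seats)=82, MIN(price)=482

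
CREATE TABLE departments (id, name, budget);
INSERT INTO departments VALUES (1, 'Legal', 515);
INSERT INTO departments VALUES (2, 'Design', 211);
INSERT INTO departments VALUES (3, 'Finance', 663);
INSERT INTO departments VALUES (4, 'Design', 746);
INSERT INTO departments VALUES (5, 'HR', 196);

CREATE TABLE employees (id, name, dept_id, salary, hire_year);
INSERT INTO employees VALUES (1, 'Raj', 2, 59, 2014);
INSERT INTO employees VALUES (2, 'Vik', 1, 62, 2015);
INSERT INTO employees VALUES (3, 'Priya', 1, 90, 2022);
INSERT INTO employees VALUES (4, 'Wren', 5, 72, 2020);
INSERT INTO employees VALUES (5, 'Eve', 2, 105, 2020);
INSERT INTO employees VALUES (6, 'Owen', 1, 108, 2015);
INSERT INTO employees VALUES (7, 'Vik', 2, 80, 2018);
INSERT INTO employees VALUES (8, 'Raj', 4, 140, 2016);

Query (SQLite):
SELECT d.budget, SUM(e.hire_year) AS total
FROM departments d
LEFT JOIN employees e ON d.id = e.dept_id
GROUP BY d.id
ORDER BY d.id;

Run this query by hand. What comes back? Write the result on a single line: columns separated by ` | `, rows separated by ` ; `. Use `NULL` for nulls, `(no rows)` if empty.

LEFT JOIN keeps every departments row; unmatched ones get NULL for employees columns.
Group by departments.id and compute SUM(e.hire_year). SUM over an all-NULL group is NULL.
  1: ids {2, 3, 6} → SUM(e.hire_year)=6052
  2: ids {1, 5, 7} → SUM(e.hire_year)=6052
  3: ids {—} → SUM(e.hire_year)=NULL
  4: ids {8} → SUM(e.hire_year)=2016
  5: ids {4} → SUM(e.hire_year)=2020

515 | 6052 ; 211 | 6052 ; 663 | NULL ; 746 | 2016 ; 196 | 2020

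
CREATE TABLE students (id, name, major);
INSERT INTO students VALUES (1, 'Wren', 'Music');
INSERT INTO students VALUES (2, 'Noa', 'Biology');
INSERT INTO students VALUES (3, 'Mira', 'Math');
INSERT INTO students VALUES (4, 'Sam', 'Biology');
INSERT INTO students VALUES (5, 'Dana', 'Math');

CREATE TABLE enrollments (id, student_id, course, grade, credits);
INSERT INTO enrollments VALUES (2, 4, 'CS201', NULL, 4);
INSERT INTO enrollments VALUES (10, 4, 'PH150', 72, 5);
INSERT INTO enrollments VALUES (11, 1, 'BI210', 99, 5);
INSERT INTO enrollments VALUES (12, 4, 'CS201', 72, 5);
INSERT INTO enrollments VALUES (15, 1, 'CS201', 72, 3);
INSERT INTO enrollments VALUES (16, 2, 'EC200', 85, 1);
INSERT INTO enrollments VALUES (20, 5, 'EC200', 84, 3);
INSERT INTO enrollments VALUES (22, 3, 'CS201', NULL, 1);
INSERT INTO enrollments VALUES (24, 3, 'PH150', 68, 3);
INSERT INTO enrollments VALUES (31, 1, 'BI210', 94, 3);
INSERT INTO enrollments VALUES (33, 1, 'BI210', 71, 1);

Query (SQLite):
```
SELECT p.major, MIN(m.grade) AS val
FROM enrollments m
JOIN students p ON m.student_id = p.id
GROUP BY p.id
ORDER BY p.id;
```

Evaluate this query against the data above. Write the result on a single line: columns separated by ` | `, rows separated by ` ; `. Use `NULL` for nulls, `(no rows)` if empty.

Music | 71 ; Biology | 85 ; Math | 68 ; Biology | 72 ; Math | 84

Join each enrollments row to its students via student_id.
Group joined rows by students.id; compute MIN(m.grade) per group.
  1: ids {11, 15, 31, 33} → MIN(m.grade)=71
  2: ids {16} → MIN(m.grade)=85
  3: ids {22, 24} → MIN(m.grade)=68
  4: ids {2, 10, 12} → MIN(m.grade)=72
  5: ids {20} → MIN(m.grade)=84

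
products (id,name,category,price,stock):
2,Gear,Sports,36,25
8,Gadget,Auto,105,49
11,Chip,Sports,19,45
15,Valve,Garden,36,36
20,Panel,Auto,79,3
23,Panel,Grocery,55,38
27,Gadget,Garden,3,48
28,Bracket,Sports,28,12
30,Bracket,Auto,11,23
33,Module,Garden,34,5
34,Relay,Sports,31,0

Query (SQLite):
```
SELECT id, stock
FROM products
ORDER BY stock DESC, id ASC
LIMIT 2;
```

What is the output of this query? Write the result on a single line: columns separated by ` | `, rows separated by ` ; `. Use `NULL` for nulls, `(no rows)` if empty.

8 | 49 ; 27 | 48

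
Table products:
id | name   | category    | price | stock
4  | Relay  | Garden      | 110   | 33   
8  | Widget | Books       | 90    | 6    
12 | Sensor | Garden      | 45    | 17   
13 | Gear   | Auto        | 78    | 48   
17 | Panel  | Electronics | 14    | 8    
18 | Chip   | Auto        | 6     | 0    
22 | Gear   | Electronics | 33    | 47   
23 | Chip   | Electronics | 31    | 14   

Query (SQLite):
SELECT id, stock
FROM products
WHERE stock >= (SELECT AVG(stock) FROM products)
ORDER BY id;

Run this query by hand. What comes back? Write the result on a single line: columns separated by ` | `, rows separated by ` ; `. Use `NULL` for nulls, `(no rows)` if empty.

Scalar subquery: AVG(stock) over all products rows = 21.625.
Keep rows where stock >= that value.

4 | 33 ; 13 | 48 ; 22 | 47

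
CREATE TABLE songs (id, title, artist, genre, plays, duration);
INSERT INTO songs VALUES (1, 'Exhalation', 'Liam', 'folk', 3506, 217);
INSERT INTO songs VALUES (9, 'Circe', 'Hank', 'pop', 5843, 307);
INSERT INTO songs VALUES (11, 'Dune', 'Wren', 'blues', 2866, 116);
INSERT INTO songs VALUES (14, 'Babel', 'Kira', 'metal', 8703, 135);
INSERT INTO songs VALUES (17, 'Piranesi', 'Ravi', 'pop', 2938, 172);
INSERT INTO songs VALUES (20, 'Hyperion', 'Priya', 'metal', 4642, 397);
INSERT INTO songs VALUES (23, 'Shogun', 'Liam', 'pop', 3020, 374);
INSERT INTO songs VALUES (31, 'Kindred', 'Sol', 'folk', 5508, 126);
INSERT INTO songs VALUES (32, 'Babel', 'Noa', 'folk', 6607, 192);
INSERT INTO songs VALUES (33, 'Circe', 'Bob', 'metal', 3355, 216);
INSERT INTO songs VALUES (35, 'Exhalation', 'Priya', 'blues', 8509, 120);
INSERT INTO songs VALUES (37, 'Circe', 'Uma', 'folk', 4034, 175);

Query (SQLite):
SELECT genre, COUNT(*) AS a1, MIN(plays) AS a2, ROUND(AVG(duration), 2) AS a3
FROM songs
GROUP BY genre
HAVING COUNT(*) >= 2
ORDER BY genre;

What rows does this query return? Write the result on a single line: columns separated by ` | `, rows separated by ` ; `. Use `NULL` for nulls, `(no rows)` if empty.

blues | 2 | 2866 | 118 ; folk | 4 | 3506 | 177.5 ; metal | 3 | 3355 | 249.33 ; pop | 3 | 2938 | 284.33

Group songs by genre.
Per group compute: COUNT(*), MIN(plays), ROUND(AVG(duration), 2).
HAVING: drop groups with fewer than 2 rows.
  blues: ids {11, 35} → COUNT(*)=2, MIN(plays)=2866, ROUND(AVG(duration), 2)=118
  folk: ids {1, 31, 32, 37} → COUNT(*)=4, MIN(plays)=3506, ROUND(AVG(duration), 2)=177.5
  metal: ids {14, 20, 33} → COUNT(*)=3, MIN(plays)=3355, ROUND(AVG(duration), 2)=249.33
  pop: ids {9, 17, 23} → COUNT(*)=3, MIN(plays)=2938, ROUND(AVG(duration), 2)=284.33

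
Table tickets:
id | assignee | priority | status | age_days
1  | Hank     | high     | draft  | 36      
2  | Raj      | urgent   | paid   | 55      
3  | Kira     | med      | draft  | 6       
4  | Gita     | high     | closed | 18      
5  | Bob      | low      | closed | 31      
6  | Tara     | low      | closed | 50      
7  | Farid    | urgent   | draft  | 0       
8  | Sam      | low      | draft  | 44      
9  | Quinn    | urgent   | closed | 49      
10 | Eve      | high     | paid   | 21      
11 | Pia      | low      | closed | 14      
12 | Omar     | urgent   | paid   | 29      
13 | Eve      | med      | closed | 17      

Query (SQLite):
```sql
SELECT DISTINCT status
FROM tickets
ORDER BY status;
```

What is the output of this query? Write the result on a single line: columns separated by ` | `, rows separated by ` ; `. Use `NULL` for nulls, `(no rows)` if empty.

closed ; draft ; paid

Collect distinct status values from tickets.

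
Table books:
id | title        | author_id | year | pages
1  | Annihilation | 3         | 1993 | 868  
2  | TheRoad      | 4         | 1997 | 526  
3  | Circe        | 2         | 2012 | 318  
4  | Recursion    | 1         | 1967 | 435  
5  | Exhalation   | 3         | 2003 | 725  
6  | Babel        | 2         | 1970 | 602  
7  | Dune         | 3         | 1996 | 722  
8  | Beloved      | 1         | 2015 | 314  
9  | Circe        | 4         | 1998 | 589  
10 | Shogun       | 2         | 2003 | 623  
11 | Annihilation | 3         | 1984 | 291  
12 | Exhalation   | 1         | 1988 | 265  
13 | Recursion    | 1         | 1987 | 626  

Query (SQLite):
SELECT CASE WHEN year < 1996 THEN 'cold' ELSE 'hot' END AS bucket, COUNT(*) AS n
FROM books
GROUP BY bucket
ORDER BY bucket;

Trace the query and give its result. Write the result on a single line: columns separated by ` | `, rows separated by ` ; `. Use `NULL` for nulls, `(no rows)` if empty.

cold | 6 ; hot | 7

Bucket rows by year < 1996 → 'cold' else 'hot'; count each bucket.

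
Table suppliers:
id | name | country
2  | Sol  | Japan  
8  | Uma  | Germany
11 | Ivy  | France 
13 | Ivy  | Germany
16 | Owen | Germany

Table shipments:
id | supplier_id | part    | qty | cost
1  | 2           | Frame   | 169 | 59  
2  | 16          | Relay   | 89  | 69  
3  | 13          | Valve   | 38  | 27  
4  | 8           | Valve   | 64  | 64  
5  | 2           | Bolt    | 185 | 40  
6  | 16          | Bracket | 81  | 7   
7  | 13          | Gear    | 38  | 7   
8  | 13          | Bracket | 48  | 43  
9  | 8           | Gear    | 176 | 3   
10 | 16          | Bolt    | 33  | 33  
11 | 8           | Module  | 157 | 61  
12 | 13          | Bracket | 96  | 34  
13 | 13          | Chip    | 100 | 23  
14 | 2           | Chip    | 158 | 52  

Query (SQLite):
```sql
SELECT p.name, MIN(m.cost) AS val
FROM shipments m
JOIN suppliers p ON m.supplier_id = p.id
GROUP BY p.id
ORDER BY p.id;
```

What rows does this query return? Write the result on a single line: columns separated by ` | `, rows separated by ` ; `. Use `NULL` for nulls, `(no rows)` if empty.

Sol | 40 ; Uma | 3 ; Ivy | 7 ; Owen | 7

Join each shipments row to its suppliers via supplier_id.
Group joined rows by suppliers.id; compute MIN(m.cost) per group.
  2: ids {1, 5, 14} → MIN(m.cost)=40
  8: ids {4, 9, 11} → MIN(m.cost)=3
  13: ids {3, 7, 8, 12, 13} → MIN(m.cost)=7
  16: ids {2, 6, 10} → MIN(m.cost)=7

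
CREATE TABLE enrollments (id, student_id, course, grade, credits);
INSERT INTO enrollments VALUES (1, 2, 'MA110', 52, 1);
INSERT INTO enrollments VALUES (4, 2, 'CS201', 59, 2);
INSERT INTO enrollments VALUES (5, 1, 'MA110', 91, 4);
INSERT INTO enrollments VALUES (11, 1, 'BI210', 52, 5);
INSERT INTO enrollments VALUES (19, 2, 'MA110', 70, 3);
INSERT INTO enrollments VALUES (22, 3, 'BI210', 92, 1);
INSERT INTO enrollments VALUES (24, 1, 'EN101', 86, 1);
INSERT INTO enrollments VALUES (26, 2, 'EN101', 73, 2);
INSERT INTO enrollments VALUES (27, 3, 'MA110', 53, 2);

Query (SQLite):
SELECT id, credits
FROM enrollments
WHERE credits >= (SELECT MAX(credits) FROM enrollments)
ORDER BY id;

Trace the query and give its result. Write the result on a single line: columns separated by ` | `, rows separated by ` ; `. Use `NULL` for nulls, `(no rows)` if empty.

Scalar subquery: MAX(credits) over all enrollments rows = 5.
Keep rows where credits >= that value.

11 | 5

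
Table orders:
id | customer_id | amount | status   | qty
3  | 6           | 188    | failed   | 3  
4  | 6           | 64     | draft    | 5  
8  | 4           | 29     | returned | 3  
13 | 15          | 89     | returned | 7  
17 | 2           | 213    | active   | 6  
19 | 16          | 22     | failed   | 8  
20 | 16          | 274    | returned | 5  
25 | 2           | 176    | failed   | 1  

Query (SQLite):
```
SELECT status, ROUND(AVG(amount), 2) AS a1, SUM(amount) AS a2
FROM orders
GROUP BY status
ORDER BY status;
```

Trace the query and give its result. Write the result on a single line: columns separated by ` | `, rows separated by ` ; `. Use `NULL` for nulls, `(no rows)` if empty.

Group orders by status.
Per group compute: ROUND(AVG(amount), 2), SUM(amount).
  active: ids {17} → ROUND(AVG(amount), 2)=213, SUM(amount)=213
  draft: ids {4} → ROUND(AVG(amount), 2)=64, SUM(amount)=64
  failed: ids {3, 19, 25} → ROUND(AVG(amount), 2)=128.67, SUM(amount)=386
  returned: ids {8, 13, 20} → ROUND(AVG(amount), 2)=130.67, SUM(amount)=392

active | 213 | 213 ; draft | 64 | 64 ; failed | 128.67 | 386 ; returned | 130.67 | 392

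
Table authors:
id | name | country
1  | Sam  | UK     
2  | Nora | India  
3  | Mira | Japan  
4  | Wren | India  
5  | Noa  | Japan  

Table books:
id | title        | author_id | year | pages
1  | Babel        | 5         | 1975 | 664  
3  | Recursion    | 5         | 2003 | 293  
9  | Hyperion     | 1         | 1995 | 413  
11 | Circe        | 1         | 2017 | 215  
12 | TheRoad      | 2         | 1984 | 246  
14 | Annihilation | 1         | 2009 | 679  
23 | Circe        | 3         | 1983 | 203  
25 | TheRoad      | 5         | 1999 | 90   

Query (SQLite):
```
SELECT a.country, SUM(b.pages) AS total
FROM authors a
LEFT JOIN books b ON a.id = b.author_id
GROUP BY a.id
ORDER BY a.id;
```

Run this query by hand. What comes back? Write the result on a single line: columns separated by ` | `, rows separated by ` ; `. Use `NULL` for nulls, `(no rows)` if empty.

LEFT JOIN keeps every authors row; unmatched ones get NULL for books columns.
Group by authors.id and compute SUM(b.pages). SUM over an all-NULL group is NULL.
  1: ids {9, 11, 14} → SUM(b.pages)=1307
  2: ids {12} → SUM(b.pages)=246
  3: ids {23} → SUM(b.pages)=203
  4: ids {—} → SUM(b.pages)=NULL
  5: ids {1, 3, 25} → SUM(b.pages)=1047

UK | 1307 ; India | 246 ; Japan | 203 ; India | NULL ; Japan | 1047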